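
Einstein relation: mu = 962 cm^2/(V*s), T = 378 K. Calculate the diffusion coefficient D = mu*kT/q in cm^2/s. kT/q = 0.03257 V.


Step 1: D = mu * (kT/q)
Step 2: D = 962 * 0.03257
Step 3: D = 31.33 cm^2/s

31.33


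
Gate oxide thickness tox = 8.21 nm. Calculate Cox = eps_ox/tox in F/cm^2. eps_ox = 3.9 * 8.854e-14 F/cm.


Step 1: eps_ox = 3.9 * 8.854e-14 = 3.45306e-13 F/cm
Step 2: tox in cm = 8.21 nm * 1e-7 = 8.2100e-07 cm
Step 3: Cox = 3.45306e-13 / 8.2100e-07 = 4.21e-07 F/cm^2

4.21e-07


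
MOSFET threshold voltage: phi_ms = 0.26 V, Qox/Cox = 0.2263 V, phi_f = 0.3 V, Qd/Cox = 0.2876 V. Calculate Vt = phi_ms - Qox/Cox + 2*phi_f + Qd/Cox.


Step 1: Vt = phi_ms - Qox/Cox + 2*phi_f + Qd/Cox
Step 2: Vt = 0.26 - 0.2263 + 2*0.3 + 0.2876
Step 3: Vt = 0.26 - 0.2263 + 0.6 + 0.2876
Step 4: Vt = 0.9213 V

0.9213


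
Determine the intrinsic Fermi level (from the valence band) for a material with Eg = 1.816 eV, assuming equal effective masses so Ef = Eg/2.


Step 1: For an intrinsic semiconductor, the Fermi level sits at midgap.
Step 2: Ef = Eg / 2 = 1.816 / 2 = 0.908 eV

0.908


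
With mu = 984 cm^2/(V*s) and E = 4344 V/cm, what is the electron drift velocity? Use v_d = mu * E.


Step 1: v_d = mu * E
Step 2: v_d = 984 * 4344 = 4274496
Step 3: v_d = 4.27e+06 cm/s

4.27e+06


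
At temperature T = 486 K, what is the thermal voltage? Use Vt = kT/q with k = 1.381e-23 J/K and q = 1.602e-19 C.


Step 1: kT = 1.381e-23 * 486 = 6.71166e-21 J
Step 2: Vt = kT/q = 6.71166e-21 / 1.602e-19
Step 3: Vt = 0.0419 V

0.0419


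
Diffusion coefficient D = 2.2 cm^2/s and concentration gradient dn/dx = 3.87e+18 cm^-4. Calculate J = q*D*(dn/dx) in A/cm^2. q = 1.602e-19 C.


Step 1: J = q * D * (dn/dx)
Step 2: J = 1.602e-19 * 2.2 * 3.87e+18
Step 3: J = 1.36e+00 A/cm^2

1.36e+00


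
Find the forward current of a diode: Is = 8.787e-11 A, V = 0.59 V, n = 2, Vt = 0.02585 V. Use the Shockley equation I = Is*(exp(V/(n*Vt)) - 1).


Step 1: V/(n*Vt) = 0.59/(2*0.02585) = 11.4120
Step 2: exp(11.4120) = 9.0400e+04
Step 3: I = 8.787e-11 * (9.0400e+04 - 1) = 7.94e-06 A

7.94e-06


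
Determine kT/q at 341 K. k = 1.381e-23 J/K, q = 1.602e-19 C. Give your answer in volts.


Step 1: kT = 1.381e-23 * 341 = 4.70921e-21 J
Step 2: Vt = kT/q = 4.70921e-21 / 1.602e-19
Step 3: Vt = 0.0294 V

0.0294


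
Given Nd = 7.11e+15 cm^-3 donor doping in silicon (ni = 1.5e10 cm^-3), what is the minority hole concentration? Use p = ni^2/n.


Step 1: Since Nd >> ni, n ≈ Nd = 7.11e+15 cm^-3
Step 2: p = ni^2 / n = (1.5e10)^2 / 7.11e+15
Step 3: p = 2.25e20 / 7.11e+15 = 3.16e+04 cm^-3

3.16e+04


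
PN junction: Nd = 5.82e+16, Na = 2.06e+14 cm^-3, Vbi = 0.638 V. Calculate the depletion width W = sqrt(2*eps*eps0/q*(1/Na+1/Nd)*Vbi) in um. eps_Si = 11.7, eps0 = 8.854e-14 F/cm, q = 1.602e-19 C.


Step 1: 1/Na + 1/Nd = 1/2.06e+14 + 1/5.82e+16 = 4.87155e-15
Step 2: 2*eps*eps0/q = 2*11.7*8.854e-14/1.602e-19 = 1.293281e+07
Step 3: W^2 = 1.293281e+07 * 4.87155e-15 * 0.638 = 4.01958e-08
Step 4: W = sqrt(4.01958e-08) = 2.005e-04 cm = 2.005 um

2.005


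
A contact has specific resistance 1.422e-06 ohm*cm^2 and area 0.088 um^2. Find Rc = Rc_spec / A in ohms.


Step 1: Convert area to cm^2: 0.088 um^2 = 8.8000e-10 cm^2
Step 2: Rc = Rc_spec / A = 1.422e-06 / 8.8000e-10
Step 3: Rc = 1.62e+03 ohms

1.62e+03


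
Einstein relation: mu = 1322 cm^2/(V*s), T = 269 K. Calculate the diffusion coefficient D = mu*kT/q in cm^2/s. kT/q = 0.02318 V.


Step 1: D = mu * (kT/q)
Step 2: D = 1322 * 0.02318
Step 3: D = 30.64 cm^2/s

30.64


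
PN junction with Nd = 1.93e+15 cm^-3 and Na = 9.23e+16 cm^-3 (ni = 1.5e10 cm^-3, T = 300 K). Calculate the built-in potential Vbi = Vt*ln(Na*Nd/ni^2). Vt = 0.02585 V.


Step 1: Compute Na*Nd/ni^2 = 9.23e+16 * 1.93e+15 / (1.5e10)^2 = 7.9173e+11
Step 2: ln(7.9173e+11) = 27.3975
Step 3: Vbi = 0.02585 * 27.3975 = 0.708 V

0.708


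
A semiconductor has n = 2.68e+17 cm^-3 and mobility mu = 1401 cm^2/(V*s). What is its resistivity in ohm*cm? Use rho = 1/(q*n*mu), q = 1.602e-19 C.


Step 1: sigma = q * n * mu = 1.602e-19 * 2.68e+17 * 1401 = 6.01500e+01 S/cm
Step 2: rho = 1 / sigma = 1 / 6.01500e+01 = 0.01663 ohm*cm

0.01663


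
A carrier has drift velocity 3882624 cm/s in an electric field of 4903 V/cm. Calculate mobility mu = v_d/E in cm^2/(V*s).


Step 1: mu = v_d / E
Step 2: mu = 3882624 / 4903
Step 3: mu = 791.89 cm^2/(V*s)

791.89


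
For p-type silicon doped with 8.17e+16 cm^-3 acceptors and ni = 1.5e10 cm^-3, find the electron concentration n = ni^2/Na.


Step 1: Majority hole concentration p ≈ Na = 8.17e+16 cm^-3
Step 2: n = ni^2 / Na = (1.5e10)^2 / 8.17e+16
Step 3: n = 2.75e+03 cm^-3

2.75e+03


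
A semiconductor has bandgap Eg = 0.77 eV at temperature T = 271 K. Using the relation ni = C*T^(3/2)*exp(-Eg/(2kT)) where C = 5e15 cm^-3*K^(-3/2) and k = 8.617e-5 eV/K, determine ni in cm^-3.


Step 1: Compute kT = 8.617e-5 * 271 = 0.02335207 eV
Step 2: Exponent = -Eg/(2kT) = -0.77/(2*0.02335207) = -16.48676
Step 3: T^(3/2) = 271^1.5 = 4461.22
Step 4: ni = 5e15 * 4461.22 * exp(-16.48676) = 1.54e+12 cm^-3

1.54e+12


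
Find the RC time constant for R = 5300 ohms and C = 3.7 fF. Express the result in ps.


Step 1: tau = R * C
Step 2: tau = 5300 * 3.7 fF = 5300 * 3.7e-15 F
Step 3: tau = 1.961e-11 s = 19.61 ps

19.61


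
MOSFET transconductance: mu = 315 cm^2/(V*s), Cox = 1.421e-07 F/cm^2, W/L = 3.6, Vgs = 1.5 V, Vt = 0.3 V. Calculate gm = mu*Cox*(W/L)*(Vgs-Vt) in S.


Step 1: Vov = Vgs - Vt = 1.5 - 0.3 = 1.2 V
Step 2: gm = mu * Cox * (W/L) * Vov
Step 3: gm = 315 * 1.421e-07 * 3.6 * 1.2 = 1.93e-04 S

1.93e-04


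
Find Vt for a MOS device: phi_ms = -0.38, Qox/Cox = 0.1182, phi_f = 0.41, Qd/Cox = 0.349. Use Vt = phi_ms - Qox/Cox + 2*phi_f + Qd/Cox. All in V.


Step 1: Vt = phi_ms - Qox/Cox + 2*phi_f + Qd/Cox
Step 2: Vt = -0.38 - 0.1182 + 2*0.41 + 0.349
Step 3: Vt = -0.38 - 0.1182 + 0.82 + 0.349
Step 4: Vt = 0.6708 V

0.6708


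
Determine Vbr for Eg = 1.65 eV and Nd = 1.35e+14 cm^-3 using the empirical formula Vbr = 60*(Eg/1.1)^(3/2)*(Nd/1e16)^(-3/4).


Step 1: Eg/1.1 = 1.65/1.1 = 1.500000
Step 2: (Eg/1.1)^1.5 = 1.500000^1.5 = 1.837117
Step 3: (Nd/1e16)^(-0.75) = (0.0135)^(-0.75) = 25.249319
Step 4: Vbr = 60 * 1.837117 * 25.249319 = 2783.2 V

2783.2


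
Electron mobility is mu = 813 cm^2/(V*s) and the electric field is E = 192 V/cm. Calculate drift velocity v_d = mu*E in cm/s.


Step 1: v_d = mu * E
Step 2: v_d = 813 * 192 = 156096
Step 3: v_d = 1.56e+05 cm/s

1.56e+05


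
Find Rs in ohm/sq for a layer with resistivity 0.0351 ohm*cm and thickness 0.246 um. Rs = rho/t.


Step 1: Convert thickness to cm: t = 0.246 um = 2.4600e-05 cm
Step 2: Rs = rho / t = 0.0351 / 2.4600e-05
Step 3: Rs = 1426.8 ohm/sq

1426.8


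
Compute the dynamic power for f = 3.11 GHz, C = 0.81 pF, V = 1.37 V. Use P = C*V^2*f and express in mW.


Step 1: V^2 = 1.37^2 = 1.8769 V^2
Step 2: P = C*V^2*f = 0.81e-12 F * 1.8769 * 3.11e9 Hz
Step 3: P = 4.72809879e-03 W
Step 4: P = 4.728 mW

4.728


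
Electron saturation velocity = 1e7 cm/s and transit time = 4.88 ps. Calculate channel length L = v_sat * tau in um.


Step 1: tau in seconds = 4.88 ps * 1e-12 = 4.8800e-12 s
Step 2: L = v_sat * tau = 1e7 * 4.8800e-12 = 4.8800e-05 cm
Step 3: L in um = 4.8800e-05 * 1e4 = 0.488 um

0.488


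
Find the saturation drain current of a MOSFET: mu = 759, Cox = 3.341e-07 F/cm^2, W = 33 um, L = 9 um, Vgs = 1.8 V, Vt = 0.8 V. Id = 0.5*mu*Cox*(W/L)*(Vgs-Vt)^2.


Step 1: Overdrive voltage Vov = Vgs - Vt = 1.8 - 0.8 = 1.0 V
Step 2: W/L = 33/9 = 3.66667
Step 3: Id = 0.5 * 759 * 3.341e-07 * 3.66667 * 1.0^2
Step 4: Id = 4.65e-04 A

4.65e-04


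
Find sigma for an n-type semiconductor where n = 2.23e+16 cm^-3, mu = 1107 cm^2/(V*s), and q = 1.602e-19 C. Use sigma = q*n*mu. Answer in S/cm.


Step 1: sigma = q * n * mu
Step 2: sigma = 1.602e-19 * 2.23e+16 * 1107
Step 3: sigma = 3.955e+00 S/cm

3.955e+00


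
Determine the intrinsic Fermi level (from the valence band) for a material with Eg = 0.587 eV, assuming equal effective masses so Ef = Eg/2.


Step 1: For an intrinsic semiconductor, the Fermi level sits at midgap.
Step 2: Ef = Eg / 2 = 0.587 / 2 = 0.2935 eV

0.2935


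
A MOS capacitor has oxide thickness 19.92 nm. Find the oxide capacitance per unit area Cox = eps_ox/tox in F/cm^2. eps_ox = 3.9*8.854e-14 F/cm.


Step 1: eps_ox = 3.9 * 8.854e-14 = 3.45306e-13 F/cm
Step 2: tox in cm = 19.92 nm * 1e-7 = 1.9920e-06 cm
Step 3: Cox = 3.45306e-13 / 1.9920e-06 = 1.73e-07 F/cm^2

1.73e-07


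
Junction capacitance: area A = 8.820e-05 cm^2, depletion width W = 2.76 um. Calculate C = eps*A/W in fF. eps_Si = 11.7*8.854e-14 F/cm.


Step 1: eps_Si = 11.7 * 8.854e-14 = 1.035918e-12 F/cm
Step 2: W in cm = 2.76 * 1e-4 = 2.76e-04 cm
Step 3: C = 1.035918e-12 * 8.820e-05 / 2.76e-04 = 3.310434e-13 F
Step 4: C = 331.04 fF

331.04


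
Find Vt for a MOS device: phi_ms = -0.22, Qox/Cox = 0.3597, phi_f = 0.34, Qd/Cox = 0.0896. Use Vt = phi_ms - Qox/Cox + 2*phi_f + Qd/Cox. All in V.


Step 1: Vt = phi_ms - Qox/Cox + 2*phi_f + Qd/Cox
Step 2: Vt = -0.22 - 0.3597 + 2*0.34 + 0.0896
Step 3: Vt = -0.22 - 0.3597 + 0.68 + 0.0896
Step 4: Vt = 0.1899 V

0.1899


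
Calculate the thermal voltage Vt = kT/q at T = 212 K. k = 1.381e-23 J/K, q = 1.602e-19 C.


Step 1: kT = 1.381e-23 * 212 = 2.92772e-21 J
Step 2: Vt = kT/q = 2.92772e-21 / 1.602e-19
Step 3: Vt = 0.01828 V

0.01828


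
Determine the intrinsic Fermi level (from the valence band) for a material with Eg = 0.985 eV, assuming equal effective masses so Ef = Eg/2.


Step 1: For an intrinsic semiconductor, the Fermi level sits at midgap.
Step 2: Ef = Eg / 2 = 0.985 / 2 = 0.4925 eV

0.4925


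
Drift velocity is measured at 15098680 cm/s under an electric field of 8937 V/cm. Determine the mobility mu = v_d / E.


Step 1: mu = v_d / E
Step 2: mu = 15098680 / 8937
Step 3: mu = 1689.46 cm^2/(V*s)

1689.46


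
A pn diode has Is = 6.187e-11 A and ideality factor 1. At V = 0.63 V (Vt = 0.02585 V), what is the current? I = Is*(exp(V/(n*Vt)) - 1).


Step 1: V/(n*Vt) = 0.63/(1*0.02585) = 24.3714
Step 2: exp(24.3714) = 3.8403e+10
Step 3: I = 6.187e-11 * (3.8403e+10 - 1) = 2.38e+00 A

2.38e+00


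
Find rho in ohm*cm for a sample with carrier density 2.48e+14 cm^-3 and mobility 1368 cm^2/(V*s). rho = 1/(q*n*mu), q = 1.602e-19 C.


Step 1: sigma = q * n * mu = 1.602e-19 * 2.48e+14 * 1368 = 5.43501e-02 S/cm
Step 2: rho = 1 / sigma = 1 / 5.43501e-02 = 18.4 ohm*cm

18.4


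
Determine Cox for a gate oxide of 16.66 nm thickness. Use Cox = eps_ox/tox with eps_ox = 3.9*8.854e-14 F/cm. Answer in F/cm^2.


Step 1: eps_ox = 3.9 * 8.854e-14 = 3.45306e-13 F/cm
Step 2: tox in cm = 16.66 nm * 1e-7 = 1.6660e-06 cm
Step 3: Cox = 3.45306e-13 / 1.6660e-06 = 2.07e-07 F/cm^2

2.07e-07


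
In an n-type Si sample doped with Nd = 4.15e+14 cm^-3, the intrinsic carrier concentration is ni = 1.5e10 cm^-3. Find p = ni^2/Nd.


Step 1: Since Nd >> ni, n ≈ Nd = 4.15e+14 cm^-3
Step 2: p = ni^2 / n = (1.5e10)^2 / 4.15e+14
Step 3: p = 2.25e20 / 4.15e+14 = 5.42e+05 cm^-3

5.42e+05


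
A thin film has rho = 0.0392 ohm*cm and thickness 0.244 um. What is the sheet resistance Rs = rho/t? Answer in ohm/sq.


Step 1: Convert thickness to cm: t = 0.244 um = 2.4400e-05 cm
Step 2: Rs = rho / t = 0.0392 / 2.4400e-05
Step 3: Rs = 1606.6 ohm/sq

1606.6


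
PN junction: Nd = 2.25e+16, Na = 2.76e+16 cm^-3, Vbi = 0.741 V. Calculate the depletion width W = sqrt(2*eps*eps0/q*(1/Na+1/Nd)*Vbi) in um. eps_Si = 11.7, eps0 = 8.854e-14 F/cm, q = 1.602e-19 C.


Step 1: 1/Na + 1/Nd = 1/2.76e+16 + 1/2.25e+16 = 8.06763e-17
Step 2: 2*eps*eps0/q = 2*11.7*8.854e-14/1.602e-19 = 1.293281e+07
Step 3: W^2 = 1.293281e+07 * 8.06763e-17 * 0.741 = 7.73138e-10
Step 4: W = sqrt(7.73138e-10) = 2.781e-05 cm = 0.2781 um

0.2781


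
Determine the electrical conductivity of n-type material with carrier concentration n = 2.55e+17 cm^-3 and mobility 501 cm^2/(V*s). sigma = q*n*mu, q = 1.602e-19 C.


Step 1: sigma = q * n * mu
Step 2: sigma = 1.602e-19 * 2.55e+17 * 501
Step 3: sigma = 2.047e+01 S/cm

2.047e+01


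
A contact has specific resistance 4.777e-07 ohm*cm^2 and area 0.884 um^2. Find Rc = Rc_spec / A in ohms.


Step 1: Convert area to cm^2: 0.884 um^2 = 8.8400e-09 cm^2
Step 2: Rc = Rc_spec / A = 4.777e-07 / 8.8400e-09
Step 3: Rc = 5.40e+01 ohms

5.40e+01


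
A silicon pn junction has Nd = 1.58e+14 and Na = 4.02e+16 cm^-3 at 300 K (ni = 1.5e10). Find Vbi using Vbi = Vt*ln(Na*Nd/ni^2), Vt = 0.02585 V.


Step 1: Compute Na*Nd/ni^2 = 4.02e+16 * 1.58e+14 / (1.5e10)^2 = 2.8229e+10
Step 2: ln(2.8229e+10) = 24.0636
Step 3: Vbi = 0.02585 * 24.0636 = 0.622 V

0.622


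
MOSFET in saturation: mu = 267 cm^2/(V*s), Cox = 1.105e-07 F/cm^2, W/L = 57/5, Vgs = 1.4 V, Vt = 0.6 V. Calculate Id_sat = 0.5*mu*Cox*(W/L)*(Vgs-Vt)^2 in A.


Step 1: Overdrive voltage Vov = Vgs - Vt = 1.4 - 0.6 = 0.8 V
Step 2: W/L = 57/5 = 11.4
Step 3: Id = 0.5 * 267 * 1.105e-07 * 11.4 * 0.8^2
Step 4: Id = 1.08e-04 A

1.08e-04


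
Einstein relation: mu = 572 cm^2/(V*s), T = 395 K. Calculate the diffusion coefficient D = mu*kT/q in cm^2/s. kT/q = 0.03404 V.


Step 1: D = mu * (kT/q)
Step 2: D = 572 * 0.03404
Step 3: D = 19.47 cm^2/s

19.47


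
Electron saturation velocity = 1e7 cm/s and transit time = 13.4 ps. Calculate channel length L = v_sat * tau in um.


Step 1: tau in seconds = 13.4 ps * 1e-12 = 1.3400e-11 s
Step 2: L = v_sat * tau = 1e7 * 1.3400e-11 = 1.3400e-04 cm
Step 3: L in um = 1.3400e-04 * 1e4 = 1.34 um

1.34


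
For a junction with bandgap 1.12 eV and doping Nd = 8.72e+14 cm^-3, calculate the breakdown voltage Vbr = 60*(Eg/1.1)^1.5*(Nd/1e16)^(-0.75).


Step 1: Eg/1.1 = 1.12/1.1 = 1.018182
Step 2: (Eg/1.1)^1.5 = 1.018182^1.5 = 1.027397
Step 3: (Nd/1e16)^(-0.75) = (0.0872)^(-0.75) = 6.231788
Step 4: Vbr = 60 * 1.027397 * 6.231788 = 384.2 V

384.2


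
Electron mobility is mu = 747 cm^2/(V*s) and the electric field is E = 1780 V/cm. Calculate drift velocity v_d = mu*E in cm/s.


Step 1: v_d = mu * E
Step 2: v_d = 747 * 1780 = 1329660
Step 3: v_d = 1.33e+06 cm/s

1.33e+06


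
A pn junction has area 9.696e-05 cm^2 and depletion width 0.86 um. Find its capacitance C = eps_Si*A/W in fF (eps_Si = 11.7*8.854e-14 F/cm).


Step 1: eps_Si = 11.7 * 8.854e-14 = 1.035918e-12 F/cm
Step 2: W in cm = 0.86 * 1e-4 = 8.60e-05 cm
Step 3: C = 1.035918e-12 * 9.696e-05 / 8.60e-05 = 1.167937e-12 F
Step 4: C = 1167.94 fF

1167.94


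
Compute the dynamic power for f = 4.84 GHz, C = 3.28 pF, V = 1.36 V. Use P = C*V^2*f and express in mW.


Step 1: V^2 = 1.36^2 = 1.8496 V^2
Step 2: P = C*V^2*f = 3.28e-12 F * 1.8496 * 4.84e9 Hz
Step 3: P = 2.936276992e-02 W
Step 4: P = 29.363 mW

29.363


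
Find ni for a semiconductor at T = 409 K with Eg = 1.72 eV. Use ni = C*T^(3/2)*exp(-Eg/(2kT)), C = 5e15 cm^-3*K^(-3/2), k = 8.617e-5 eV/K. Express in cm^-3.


Step 1: Compute kT = 8.617e-5 * 409 = 0.03524353 eV
Step 2: Exponent = -Eg/(2kT) = -1.72/(2*0.03524353) = -24.40164
Step 3: T^(3/2) = 409^1.5 = 8271.51
Step 4: ni = 5e15 * 8271.51 * exp(-24.40164) = 1.04e+09 cm^-3

1.04e+09


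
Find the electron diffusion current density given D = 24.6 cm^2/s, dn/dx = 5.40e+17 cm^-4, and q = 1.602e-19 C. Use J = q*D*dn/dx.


Step 1: J = q * D * (dn/dx)
Step 2: J = 1.602e-19 * 24.6 * 5.40e+17
Step 3: J = 2.13e+00 A/cm^2

2.13e+00


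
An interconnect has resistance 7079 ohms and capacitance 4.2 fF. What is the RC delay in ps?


Step 1: tau = R * C
Step 2: tau = 7079 * 4.2 fF = 7079 * 4.2e-15 F
Step 3: tau = 2.97318e-11 s = 29.7318 ps

29.7318


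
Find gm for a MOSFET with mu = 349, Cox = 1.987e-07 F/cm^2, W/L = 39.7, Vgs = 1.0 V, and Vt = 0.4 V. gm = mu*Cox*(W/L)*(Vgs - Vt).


Step 1: Vov = Vgs - Vt = 1.0 - 0.4 = 0.6 V
Step 2: gm = mu * Cox * (W/L) * Vov
Step 3: gm = 349 * 1.987e-07 * 39.7 * 0.6 = 1.65e-03 S

1.65e-03


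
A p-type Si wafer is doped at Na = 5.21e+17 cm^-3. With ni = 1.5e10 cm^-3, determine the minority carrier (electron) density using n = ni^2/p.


Step 1: Majority hole concentration p ≈ Na = 5.21e+17 cm^-3
Step 2: n = ni^2 / Na = (1.5e10)^2 / 5.21e+17
Step 3: n = 4.32e+02 cm^-3

4.32e+02


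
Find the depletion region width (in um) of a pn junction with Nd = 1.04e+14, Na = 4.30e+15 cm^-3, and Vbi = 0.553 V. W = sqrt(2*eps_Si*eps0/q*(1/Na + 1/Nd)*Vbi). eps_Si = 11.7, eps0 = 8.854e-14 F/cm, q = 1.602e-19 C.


Step 1: 1/Na + 1/Nd = 1/4.30e+15 + 1/1.04e+14 = 9.84794e-15
Step 2: 2*eps*eps0/q = 2*11.7*8.854e-14/1.602e-19 = 1.293281e+07
Step 3: W^2 = 1.293281e+07 * 9.84794e-15 * 0.553 = 7.04309e-08
Step 4: W = sqrt(7.04309e-08) = 2.654e-04 cm = 2.654 um

2.654


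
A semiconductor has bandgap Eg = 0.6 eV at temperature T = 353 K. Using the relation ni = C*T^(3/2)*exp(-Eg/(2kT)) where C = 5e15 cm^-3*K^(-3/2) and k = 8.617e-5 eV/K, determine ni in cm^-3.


Step 1: Compute kT = 8.617e-5 * 353 = 0.03041801 eV
Step 2: Exponent = -Eg/(2kT) = -0.6/(2*0.03041801) = -9.86258
Step 3: T^(3/2) = 353^1.5 = 6632.27
Step 4: ni = 5e15 * 6632.27 * exp(-9.86258) = 1.73e+15 cm^-3

1.73e+15


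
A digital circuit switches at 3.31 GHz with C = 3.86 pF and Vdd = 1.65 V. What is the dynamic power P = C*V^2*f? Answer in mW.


Step 1: V^2 = 1.65^2 = 2.7225 V^2
Step 2: P = C*V^2*f = 3.86e-12 F * 2.7225 * 3.31e9 Hz
Step 3: P = 3.47842935e-02 W
Step 4: P = 34.784 mW

34.784


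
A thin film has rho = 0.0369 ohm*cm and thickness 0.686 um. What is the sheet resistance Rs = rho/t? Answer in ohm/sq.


Step 1: Convert thickness to cm: t = 0.686 um = 6.8600e-05 cm
Step 2: Rs = rho / t = 0.0369 / 6.8600e-05
Step 3: Rs = 537.9 ohm/sq

537.9


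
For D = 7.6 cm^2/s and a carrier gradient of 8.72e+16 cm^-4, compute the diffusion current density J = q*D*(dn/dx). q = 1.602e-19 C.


Step 1: J = q * D * (dn/dx)
Step 2: J = 1.602e-19 * 7.6 * 8.72e+16
Step 3: J = 1.06e-01 A/cm^2

1.06e-01


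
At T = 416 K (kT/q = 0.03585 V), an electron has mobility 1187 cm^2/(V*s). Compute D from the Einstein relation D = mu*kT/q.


Step 1: D = mu * (kT/q)
Step 2: D = 1187 * 0.03585
Step 3: D = 42.55 cm^2/s

42.55


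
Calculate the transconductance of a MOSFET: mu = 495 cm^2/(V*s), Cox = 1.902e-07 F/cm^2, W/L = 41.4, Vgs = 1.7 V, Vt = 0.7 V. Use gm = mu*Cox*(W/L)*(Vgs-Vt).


Step 1: Vov = Vgs - Vt = 1.7 - 0.7 = 1.0 V
Step 2: gm = mu * Cox * (W/L) * Vov
Step 3: gm = 495 * 1.902e-07 * 41.4 * 1.0 = 3.90e-03 S

3.90e-03


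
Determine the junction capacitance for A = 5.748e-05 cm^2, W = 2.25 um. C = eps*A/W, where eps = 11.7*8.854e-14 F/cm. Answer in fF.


Step 1: eps_Si = 11.7 * 8.854e-14 = 1.035918e-12 F/cm
Step 2: W in cm = 2.25 * 1e-4 = 2.25e-04 cm
Step 3: C = 1.035918e-12 * 5.748e-05 / 2.25e-04 = 2.646425e-13 F
Step 4: C = 264.64 fF

264.64


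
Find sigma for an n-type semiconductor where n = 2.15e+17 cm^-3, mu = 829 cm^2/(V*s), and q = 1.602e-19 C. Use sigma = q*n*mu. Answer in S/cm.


Step 1: sigma = q * n * mu
Step 2: sigma = 1.602e-19 * 2.15e+17 * 829
Step 3: sigma = 2.855e+01 S/cm

2.855e+01


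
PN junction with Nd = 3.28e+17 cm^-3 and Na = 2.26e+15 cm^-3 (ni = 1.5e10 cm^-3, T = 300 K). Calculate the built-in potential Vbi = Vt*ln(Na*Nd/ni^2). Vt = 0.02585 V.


Step 1: Compute Na*Nd/ni^2 = 2.26e+15 * 3.28e+17 / (1.5e10)^2 = 3.2946e+12
Step 2: ln(3.2946e+12) = 28.8233
Step 3: Vbi = 0.02585 * 28.8233 = 0.745 V

0.745


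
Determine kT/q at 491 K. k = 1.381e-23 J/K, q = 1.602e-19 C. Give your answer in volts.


Step 1: kT = 1.381e-23 * 491 = 6.78071e-21 J
Step 2: Vt = kT/q = 6.78071e-21 / 1.602e-19
Step 3: Vt = 0.04233 V

0.04233


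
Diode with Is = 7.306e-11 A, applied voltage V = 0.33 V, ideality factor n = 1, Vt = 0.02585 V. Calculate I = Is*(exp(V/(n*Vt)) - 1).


Step 1: V/(n*Vt) = 0.33/(1*0.02585) = 12.7660
Step 2: exp(12.7660) = 3.5011e+05
Step 3: I = 7.306e-11 * (3.5011e+05 - 1) = 2.56e-05 A

2.56e-05


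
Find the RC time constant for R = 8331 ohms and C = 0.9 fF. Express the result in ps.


Step 1: tau = R * C
Step 2: tau = 8331 * 0.9 fF = 8331 * 9.0e-16 F
Step 3: tau = 7.4979e-12 s = 7.4979 ps

7.4979


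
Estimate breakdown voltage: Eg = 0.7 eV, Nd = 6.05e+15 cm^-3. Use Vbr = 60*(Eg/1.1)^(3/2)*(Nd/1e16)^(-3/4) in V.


Step 1: Eg/1.1 = 0.7/1.1 = 0.636364
Step 2: (Eg/1.1)^1.5 = 0.636364^1.5 = 0.507643
Step 3: (Nd/1e16)^(-0.75) = (0.605)^(-0.75) = 1.457751
Step 4: Vbr = 60 * 0.507643 * 1.457751 = 44.4 V

44.4


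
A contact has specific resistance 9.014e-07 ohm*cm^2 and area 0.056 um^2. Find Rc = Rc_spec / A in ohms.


Step 1: Convert area to cm^2: 0.056 um^2 = 5.6000e-10 cm^2
Step 2: Rc = Rc_spec / A = 9.014e-07 / 5.6000e-10
Step 3: Rc = 1.61e+03 ohms

1.61e+03


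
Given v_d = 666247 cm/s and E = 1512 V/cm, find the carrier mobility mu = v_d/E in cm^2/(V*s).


Step 1: mu = v_d / E
Step 2: mu = 666247 / 1512
Step 3: mu = 440.64 cm^2/(V*s)

440.64


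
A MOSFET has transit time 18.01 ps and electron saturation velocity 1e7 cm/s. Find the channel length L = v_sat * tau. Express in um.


Step 1: tau in seconds = 18.01 ps * 1e-12 = 1.8010e-11 s
Step 2: L = v_sat * tau = 1e7 * 1.8010e-11 = 1.8010e-04 cm
Step 3: L in um = 1.8010e-04 * 1e4 = 1.801 um

1.801


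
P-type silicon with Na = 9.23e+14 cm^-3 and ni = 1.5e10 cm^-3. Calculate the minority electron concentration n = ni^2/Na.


Step 1: Majority hole concentration p ≈ Na = 9.23e+14 cm^-3
Step 2: n = ni^2 / Na = (1.5e10)^2 / 9.23e+14
Step 3: n = 2.44e+05 cm^-3

2.44e+05


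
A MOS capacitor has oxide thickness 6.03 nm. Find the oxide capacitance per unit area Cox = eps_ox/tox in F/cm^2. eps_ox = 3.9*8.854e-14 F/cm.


Step 1: eps_ox = 3.9 * 8.854e-14 = 3.45306e-13 F/cm
Step 2: tox in cm = 6.03 nm * 1e-7 = 6.0300e-07 cm
Step 3: Cox = 3.45306e-13 / 6.0300e-07 = 5.73e-07 F/cm^2

5.73e-07


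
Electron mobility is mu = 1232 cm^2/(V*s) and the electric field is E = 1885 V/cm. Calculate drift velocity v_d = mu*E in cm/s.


Step 1: v_d = mu * E
Step 2: v_d = 1232 * 1885 = 2322320
Step 3: v_d = 2.32e+06 cm/s

2.32e+06


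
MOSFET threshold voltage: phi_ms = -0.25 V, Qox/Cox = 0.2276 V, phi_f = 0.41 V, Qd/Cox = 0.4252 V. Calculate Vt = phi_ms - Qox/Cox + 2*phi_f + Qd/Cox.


Step 1: Vt = phi_ms - Qox/Cox + 2*phi_f + Qd/Cox
Step 2: Vt = -0.25 - 0.2276 + 2*0.41 + 0.4252
Step 3: Vt = -0.25 - 0.2276 + 0.82 + 0.4252
Step 4: Vt = 0.7676 V

0.7676


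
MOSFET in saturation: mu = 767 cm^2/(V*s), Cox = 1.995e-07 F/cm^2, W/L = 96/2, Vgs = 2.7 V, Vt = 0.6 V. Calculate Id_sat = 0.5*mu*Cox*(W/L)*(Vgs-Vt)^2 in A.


Step 1: Overdrive voltage Vov = Vgs - Vt = 2.7 - 0.6 = 2.1 V
Step 2: W/L = 96/2 = 48
Step 3: Id = 0.5 * 767 * 1.995e-07 * 48 * 2.1^2
Step 4: Id = 1.62e-02 A

1.62e-02


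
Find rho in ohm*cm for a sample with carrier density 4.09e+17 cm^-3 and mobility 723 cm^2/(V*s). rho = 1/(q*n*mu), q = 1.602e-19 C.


Step 1: sigma = q * n * mu = 1.602e-19 * 4.09e+17 * 723 = 4.73723e+01 S/cm
Step 2: rho = 1 / sigma = 1 / 4.73723e+01 = 0.02111 ohm*cm

0.02111


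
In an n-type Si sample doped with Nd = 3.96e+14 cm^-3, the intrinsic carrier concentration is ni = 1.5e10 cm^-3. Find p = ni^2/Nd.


Step 1: Since Nd >> ni, n ≈ Nd = 3.96e+14 cm^-3
Step 2: p = ni^2 / n = (1.5e10)^2 / 3.96e+14
Step 3: p = 2.25e20 / 3.96e+14 = 5.68e+05 cm^-3

5.68e+05


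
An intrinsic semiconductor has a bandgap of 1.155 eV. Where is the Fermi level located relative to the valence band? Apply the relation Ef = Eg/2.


Step 1: For an intrinsic semiconductor, the Fermi level sits at midgap.
Step 2: Ef = Eg / 2 = 1.155 / 2 = 0.5775 eV

0.5775


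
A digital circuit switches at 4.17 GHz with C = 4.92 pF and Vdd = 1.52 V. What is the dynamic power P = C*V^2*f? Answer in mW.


Step 1: V^2 = 1.52^2 = 2.3104 V^2
Step 2: P = C*V^2*f = 4.92e-12 F * 2.3104 * 4.17e9 Hz
Step 3: P = 4.740109056e-02 W
Step 4: P = 47.401 mW

47.401


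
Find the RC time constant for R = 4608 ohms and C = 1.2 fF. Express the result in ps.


Step 1: tau = R * C
Step 2: tau = 4608 * 1.2 fF = 4608 * 1.2e-15 F
Step 3: tau = 5.5296e-12 s = 5.5296 ps

5.5296


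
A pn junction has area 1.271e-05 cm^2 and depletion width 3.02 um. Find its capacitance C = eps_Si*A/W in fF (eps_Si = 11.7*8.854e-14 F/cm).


Step 1: eps_Si = 11.7 * 8.854e-14 = 1.035918e-12 F/cm
Step 2: W in cm = 3.02 * 1e-4 = 3.02e-04 cm
Step 3: C = 1.035918e-12 * 1.271e-05 / 3.02e-04 = 4.359774e-14 F
Step 4: C = 43.6 fF

43.6


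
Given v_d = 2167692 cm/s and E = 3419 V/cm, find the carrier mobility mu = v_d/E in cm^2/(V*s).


Step 1: mu = v_d / E
Step 2: mu = 2167692 / 3419
Step 3: mu = 634.01 cm^2/(V*s)

634.01


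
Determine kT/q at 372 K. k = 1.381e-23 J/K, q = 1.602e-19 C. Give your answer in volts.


Step 1: kT = 1.381e-23 * 372 = 5.13732e-21 J
Step 2: Vt = kT/q = 5.13732e-21 / 1.602e-19
Step 3: Vt = 0.03207 V

0.03207


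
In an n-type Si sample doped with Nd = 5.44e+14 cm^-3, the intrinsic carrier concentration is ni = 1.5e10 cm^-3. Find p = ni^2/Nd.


Step 1: Since Nd >> ni, n ≈ Nd = 5.44e+14 cm^-3
Step 2: p = ni^2 / n = (1.5e10)^2 / 5.44e+14
Step 3: p = 2.25e20 / 5.44e+14 = 4.14e+05 cm^-3

4.14e+05


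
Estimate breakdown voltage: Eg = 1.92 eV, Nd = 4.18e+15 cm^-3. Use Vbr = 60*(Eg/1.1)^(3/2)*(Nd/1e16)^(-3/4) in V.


Step 1: Eg/1.1 = 1.92/1.1 = 1.745455
Step 2: (Eg/1.1)^1.5 = 1.745455^1.5 = 2.306020
Step 3: (Nd/1e16)^(-0.75) = (0.418)^(-0.75) = 1.923613
Step 4: Vbr = 60 * 2.306020 * 1.923613 = 266.2 V

266.2


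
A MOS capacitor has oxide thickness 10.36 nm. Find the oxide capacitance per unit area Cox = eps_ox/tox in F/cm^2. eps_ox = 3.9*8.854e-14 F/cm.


Step 1: eps_ox = 3.9 * 8.854e-14 = 3.45306e-13 F/cm
Step 2: tox in cm = 10.36 nm * 1e-7 = 1.0360e-06 cm
Step 3: Cox = 3.45306e-13 / 1.0360e-06 = 3.33e-07 F/cm^2

3.33e-07


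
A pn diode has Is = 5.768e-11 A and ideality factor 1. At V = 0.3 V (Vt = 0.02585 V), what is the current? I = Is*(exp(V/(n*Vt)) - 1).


Step 1: V/(n*Vt) = 0.3/(1*0.02585) = 11.6054
Step 2: exp(11.6054) = 1.0969e+05
Step 3: I = 5.768e-11 * (1.0969e+05 - 1) = 6.33e-06 A

6.33e-06


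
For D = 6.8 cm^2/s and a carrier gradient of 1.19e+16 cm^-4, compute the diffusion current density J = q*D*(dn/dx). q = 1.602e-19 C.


Step 1: J = q * D * (dn/dx)
Step 2: J = 1.602e-19 * 6.8 * 1.19e+16
Step 3: J = 1.30e-02 A/cm^2

1.30e-02


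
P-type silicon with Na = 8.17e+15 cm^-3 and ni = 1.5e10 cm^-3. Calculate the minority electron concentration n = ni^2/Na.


Step 1: Majority hole concentration p ≈ Na = 8.17e+15 cm^-3
Step 2: n = ni^2 / Na = (1.5e10)^2 / 8.17e+15
Step 3: n = 2.75e+04 cm^-3

2.75e+04


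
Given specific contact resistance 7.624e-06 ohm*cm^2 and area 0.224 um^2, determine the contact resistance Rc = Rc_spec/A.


Step 1: Convert area to cm^2: 0.224 um^2 = 2.2400e-09 cm^2
Step 2: Rc = Rc_spec / A = 7.624e-06 / 2.2400e-09
Step 3: Rc = 3.40e+03 ohms

3.40e+03


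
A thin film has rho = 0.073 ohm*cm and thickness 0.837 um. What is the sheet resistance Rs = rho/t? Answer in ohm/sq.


Step 1: Convert thickness to cm: t = 0.837 um = 8.3700e-05 cm
Step 2: Rs = rho / t = 0.073 / 8.3700e-05
Step 3: Rs = 872.2 ohm/sq

872.2


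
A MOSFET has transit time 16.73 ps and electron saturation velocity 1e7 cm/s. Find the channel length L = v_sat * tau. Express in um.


Step 1: tau in seconds = 16.73 ps * 1e-12 = 1.6730e-11 s
Step 2: L = v_sat * tau = 1e7 * 1.6730e-11 = 1.6730e-04 cm
Step 3: L in um = 1.6730e-04 * 1e4 = 1.673 um

1.673


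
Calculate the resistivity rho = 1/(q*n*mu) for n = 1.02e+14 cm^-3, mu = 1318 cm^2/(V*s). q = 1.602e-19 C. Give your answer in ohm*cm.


Step 1: sigma = q * n * mu = 1.602e-19 * 1.02e+14 * 1318 = 2.15366e-02 S/cm
Step 2: rho = 1 / sigma = 1 / 2.15366e-02 = 46.43 ohm*cm

46.43


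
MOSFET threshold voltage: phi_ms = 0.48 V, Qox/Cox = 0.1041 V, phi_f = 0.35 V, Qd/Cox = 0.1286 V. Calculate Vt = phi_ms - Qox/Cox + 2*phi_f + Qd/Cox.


Step 1: Vt = phi_ms - Qox/Cox + 2*phi_f + Qd/Cox
Step 2: Vt = 0.48 - 0.1041 + 2*0.35 + 0.1286
Step 3: Vt = 0.48 - 0.1041 + 0.7 + 0.1286
Step 4: Vt = 1.2045 V

1.2045


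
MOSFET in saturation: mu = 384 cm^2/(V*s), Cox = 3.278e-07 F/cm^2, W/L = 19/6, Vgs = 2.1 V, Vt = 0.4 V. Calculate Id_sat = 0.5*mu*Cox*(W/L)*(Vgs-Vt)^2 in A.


Step 1: Overdrive voltage Vov = Vgs - Vt = 2.1 - 0.4 = 1.7 V
Step 2: W/L = 19/6 = 3.16667
Step 3: Id = 0.5 * 384 * 3.278e-07 * 3.16667 * 1.7^2
Step 4: Id = 5.76e-04 A

5.76e-04


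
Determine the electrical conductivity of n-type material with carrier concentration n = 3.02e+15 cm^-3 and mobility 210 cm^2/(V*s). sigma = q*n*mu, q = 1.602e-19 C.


Step 1: sigma = q * n * mu
Step 2: sigma = 1.602e-19 * 3.02e+15 * 210
Step 3: sigma = 1.016e-01 S/cm

1.016e-01


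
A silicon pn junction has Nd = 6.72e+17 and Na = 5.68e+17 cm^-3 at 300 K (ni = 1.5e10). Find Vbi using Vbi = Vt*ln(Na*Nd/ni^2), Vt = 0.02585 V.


Step 1: Compute Na*Nd/ni^2 = 5.68e+17 * 6.72e+17 / (1.5e10)^2 = 1.6964e+15
Step 2: ln(1.6964e+15) = 35.0673
Step 3: Vbi = 0.02585 * 35.0673 = 0.906 V

0.906


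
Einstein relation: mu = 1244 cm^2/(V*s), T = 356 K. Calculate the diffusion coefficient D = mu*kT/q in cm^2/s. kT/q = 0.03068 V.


Step 1: D = mu * (kT/q)
Step 2: D = 1244 * 0.03068
Step 3: D = 38.17 cm^2/s

38.17


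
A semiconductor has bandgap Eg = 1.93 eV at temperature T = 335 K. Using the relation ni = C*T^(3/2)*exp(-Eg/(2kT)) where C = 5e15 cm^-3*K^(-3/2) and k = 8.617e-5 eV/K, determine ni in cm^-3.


Step 1: Compute kT = 8.617e-5 * 335 = 0.02886695 eV
Step 2: Exponent = -Eg/(2kT) = -1.93/(2*0.02886695) = -33.42923
Step 3: T^(3/2) = 335^1.5 = 6131.51
Step 4: ni = 5e15 * 6131.51 * exp(-33.42923) = 9.30e+04 cm^-3

9.30e+04


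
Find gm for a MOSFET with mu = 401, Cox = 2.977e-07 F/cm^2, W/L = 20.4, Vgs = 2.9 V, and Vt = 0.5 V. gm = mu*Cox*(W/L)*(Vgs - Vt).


Step 1: Vov = Vgs - Vt = 2.9 - 0.5 = 2.4 V
Step 2: gm = mu * Cox * (W/L) * Vov
Step 3: gm = 401 * 2.977e-07 * 20.4 * 2.4 = 5.84e-03 S

5.84e-03


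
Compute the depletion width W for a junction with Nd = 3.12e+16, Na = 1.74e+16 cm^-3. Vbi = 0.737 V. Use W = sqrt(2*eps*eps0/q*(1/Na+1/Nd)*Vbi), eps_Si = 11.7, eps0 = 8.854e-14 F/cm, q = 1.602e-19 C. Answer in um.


Step 1: 1/Na + 1/Nd = 1/1.74e+16 + 1/3.12e+16 = 8.95225e-17
Step 2: 2*eps*eps0/q = 2*11.7*8.854e-14/1.602e-19 = 1.293281e+07
Step 3: W^2 = 1.293281e+07 * 8.95225e-17 * 0.737 = 8.53282e-10
Step 4: W = sqrt(8.53282e-10) = 2.921e-05 cm = 0.2921 um

0.2921


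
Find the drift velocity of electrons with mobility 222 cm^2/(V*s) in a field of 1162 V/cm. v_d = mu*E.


Step 1: v_d = mu * E
Step 2: v_d = 222 * 1162 = 257964
Step 3: v_d = 2.58e+05 cm/s

2.58e+05


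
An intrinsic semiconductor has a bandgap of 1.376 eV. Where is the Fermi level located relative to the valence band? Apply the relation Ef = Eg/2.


Step 1: For an intrinsic semiconductor, the Fermi level sits at midgap.
Step 2: Ef = Eg / 2 = 1.376 / 2 = 0.688 eV

0.688


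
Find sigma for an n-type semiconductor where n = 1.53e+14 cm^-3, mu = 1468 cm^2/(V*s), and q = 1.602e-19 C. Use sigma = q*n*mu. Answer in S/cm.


Step 1: sigma = q * n * mu
Step 2: sigma = 1.602e-19 * 1.53e+14 * 1468
Step 3: sigma = 3.598e-02 S/cm

3.598e-02


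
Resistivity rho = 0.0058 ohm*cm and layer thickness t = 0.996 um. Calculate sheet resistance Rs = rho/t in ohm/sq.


Step 1: Convert thickness to cm: t = 0.996 um = 9.9600e-05 cm
Step 2: Rs = rho / t = 0.0058 / 9.9600e-05
Step 3: Rs = 58.2 ohm/sq

58.2


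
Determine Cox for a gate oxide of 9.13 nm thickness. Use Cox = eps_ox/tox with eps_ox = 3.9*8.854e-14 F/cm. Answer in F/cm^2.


Step 1: eps_ox = 3.9 * 8.854e-14 = 3.45306e-13 F/cm
Step 2: tox in cm = 9.13 nm * 1e-7 = 9.1300e-07 cm
Step 3: Cox = 3.45306e-13 / 9.1300e-07 = 3.78e-07 F/cm^2

3.78e-07


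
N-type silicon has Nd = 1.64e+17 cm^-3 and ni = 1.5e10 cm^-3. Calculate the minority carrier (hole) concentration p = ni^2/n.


Step 1: Since Nd >> ni, n ≈ Nd = 1.64e+17 cm^-3
Step 2: p = ni^2 / n = (1.5e10)^2 / 1.64e+17
Step 3: p = 2.25e20 / 1.64e+17 = 1.37e+03 cm^-3

1.37e+03


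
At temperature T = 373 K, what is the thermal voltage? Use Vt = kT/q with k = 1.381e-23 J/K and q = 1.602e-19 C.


Step 1: kT = 1.381e-23 * 373 = 5.15113e-21 J
Step 2: Vt = kT/q = 5.15113e-21 / 1.602e-19
Step 3: Vt = 0.03215 V

0.03215


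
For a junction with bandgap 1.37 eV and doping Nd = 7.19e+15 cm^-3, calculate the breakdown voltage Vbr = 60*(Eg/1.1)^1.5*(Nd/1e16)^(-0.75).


Step 1: Eg/1.1 = 1.37/1.1 = 1.245455
Step 2: (Eg/1.1)^1.5 = 1.245455^1.5 = 1.389927
Step 3: (Nd/1e16)^(-0.75) = (0.719)^(-0.75) = 1.280717
Step 4: Vbr = 60 * 1.389927 * 1.280717 = 106.8 V

106.8


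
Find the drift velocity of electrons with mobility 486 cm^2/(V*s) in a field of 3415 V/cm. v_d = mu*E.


Step 1: v_d = mu * E
Step 2: v_d = 486 * 3415 = 1659690
Step 3: v_d = 1.66e+06 cm/s

1.66e+06


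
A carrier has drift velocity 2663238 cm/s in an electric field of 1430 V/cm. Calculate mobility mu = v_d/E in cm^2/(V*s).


Step 1: mu = v_d / E
Step 2: mu = 2663238 / 1430
Step 3: mu = 1862.4 cm^2/(V*s)

1862.4


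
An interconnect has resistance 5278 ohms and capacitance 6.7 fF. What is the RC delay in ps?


Step 1: tau = R * C
Step 2: tau = 5278 * 6.7 fF = 5278 * 6.7e-15 F
Step 3: tau = 3.53626e-11 s = 35.3626 ps

35.3626


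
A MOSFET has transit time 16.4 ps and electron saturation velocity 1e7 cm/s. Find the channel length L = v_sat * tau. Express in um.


Step 1: tau in seconds = 16.4 ps * 1e-12 = 1.6400e-11 s
Step 2: L = v_sat * tau = 1e7 * 1.6400e-11 = 1.6400e-04 cm
Step 3: L in um = 1.6400e-04 * 1e4 = 1.64 um

1.64


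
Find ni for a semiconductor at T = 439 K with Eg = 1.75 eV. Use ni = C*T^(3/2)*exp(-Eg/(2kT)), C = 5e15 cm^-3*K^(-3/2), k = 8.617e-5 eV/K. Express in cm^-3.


Step 1: Compute kT = 8.617e-5 * 439 = 0.03782863 eV
Step 2: Exponent = -Eg/(2kT) = -1.75/(2*0.03782863) = -23.13063
Step 3: T^(3/2) = 439^1.5 = 9198.07
Step 4: ni = 5e15 * 9198.07 * exp(-23.13063) = 4.14e+09 cm^-3

4.14e+09


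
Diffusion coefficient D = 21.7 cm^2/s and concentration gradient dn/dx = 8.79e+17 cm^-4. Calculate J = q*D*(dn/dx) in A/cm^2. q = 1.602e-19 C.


Step 1: J = q * D * (dn/dx)
Step 2: J = 1.602e-19 * 21.7 * 8.79e+17
Step 3: J = 3.06e+00 A/cm^2

3.06e+00


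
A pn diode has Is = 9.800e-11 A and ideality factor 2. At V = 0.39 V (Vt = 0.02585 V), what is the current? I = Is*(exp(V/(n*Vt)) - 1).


Step 1: V/(n*Vt) = 0.39/(2*0.02585) = 7.5435
Step 2: exp(7.5435) = 1.8884e+03
Step 3: I = 9.800e-11 * (1.8884e+03 - 1) = 1.85e-07 A

1.85e-07


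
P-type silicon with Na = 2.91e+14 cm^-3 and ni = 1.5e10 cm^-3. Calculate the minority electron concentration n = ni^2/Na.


Step 1: Majority hole concentration p ≈ Na = 2.91e+14 cm^-3
Step 2: n = ni^2 / Na = (1.5e10)^2 / 2.91e+14
Step 3: n = 7.73e+05 cm^-3

7.73e+05


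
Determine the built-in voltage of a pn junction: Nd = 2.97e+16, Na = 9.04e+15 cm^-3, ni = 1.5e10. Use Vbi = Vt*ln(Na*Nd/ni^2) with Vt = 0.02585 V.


Step 1: Compute Na*Nd/ni^2 = 9.04e+15 * 2.97e+16 / (1.5e10)^2 = 1.1933e+12
Step 2: ln(1.1933e+12) = 27.8077
Step 3: Vbi = 0.02585 * 27.8077 = 0.719 V

0.719


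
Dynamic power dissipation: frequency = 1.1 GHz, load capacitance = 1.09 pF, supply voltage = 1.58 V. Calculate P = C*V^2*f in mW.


Step 1: V^2 = 1.58^2 = 2.4964 V^2
Step 2: P = C*V^2*f = 1.09e-12 F * 2.4964 * 1.1e9 Hz
Step 3: P = 2.9931836e-03 W
Step 4: P = 2.993 mW

2.993


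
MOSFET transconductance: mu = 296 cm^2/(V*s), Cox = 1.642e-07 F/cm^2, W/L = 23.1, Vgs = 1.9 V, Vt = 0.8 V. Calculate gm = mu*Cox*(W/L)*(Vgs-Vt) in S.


Step 1: Vov = Vgs - Vt = 1.9 - 0.8 = 1.1 V
Step 2: gm = mu * Cox * (W/L) * Vov
Step 3: gm = 296 * 1.642e-07 * 23.1 * 1.1 = 1.24e-03 S

1.24e-03


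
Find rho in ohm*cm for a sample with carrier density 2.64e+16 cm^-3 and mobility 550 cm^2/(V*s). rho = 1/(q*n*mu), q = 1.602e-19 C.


Step 1: sigma = q * n * mu = 1.602e-19 * 2.64e+16 * 550 = 2.32610e+00 S/cm
Step 2: rho = 1 / sigma = 1 / 2.32610e+00 = 0.4299 ohm*cm

0.4299


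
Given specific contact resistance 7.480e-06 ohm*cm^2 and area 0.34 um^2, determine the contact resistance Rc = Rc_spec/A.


Step 1: Convert area to cm^2: 0.34 um^2 = 3.4000e-09 cm^2
Step 2: Rc = Rc_spec / A = 7.480e-06 / 3.4000e-09
Step 3: Rc = 2.20e+03 ohms

2.20e+03


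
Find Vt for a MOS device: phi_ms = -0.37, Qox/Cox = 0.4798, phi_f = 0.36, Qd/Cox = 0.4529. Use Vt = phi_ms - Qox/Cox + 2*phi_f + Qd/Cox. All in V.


Step 1: Vt = phi_ms - Qox/Cox + 2*phi_f + Qd/Cox
Step 2: Vt = -0.37 - 0.4798 + 2*0.36 + 0.4529
Step 3: Vt = -0.37 - 0.4798 + 0.72 + 0.4529
Step 4: Vt = 0.3231 V

0.3231


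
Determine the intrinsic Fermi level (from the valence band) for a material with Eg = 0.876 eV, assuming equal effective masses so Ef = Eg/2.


Step 1: For an intrinsic semiconductor, the Fermi level sits at midgap.
Step 2: Ef = Eg / 2 = 0.876 / 2 = 0.438 eV

0.438


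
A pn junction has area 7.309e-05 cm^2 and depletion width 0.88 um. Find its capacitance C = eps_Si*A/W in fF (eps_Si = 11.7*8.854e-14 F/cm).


Step 1: eps_Si = 11.7 * 8.854e-14 = 1.035918e-12 F/cm
Step 2: W in cm = 0.88 * 1e-4 = 8.80e-05 cm
Step 3: C = 1.035918e-12 * 7.309e-05 / 8.80e-05 = 8.604005e-13 F
Step 4: C = 860.4 fF

860.4


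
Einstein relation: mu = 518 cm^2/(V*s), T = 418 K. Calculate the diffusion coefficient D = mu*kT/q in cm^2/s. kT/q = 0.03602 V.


Step 1: D = mu * (kT/q)
Step 2: D = 518 * 0.03602
Step 3: D = 18.66 cm^2/s

18.66


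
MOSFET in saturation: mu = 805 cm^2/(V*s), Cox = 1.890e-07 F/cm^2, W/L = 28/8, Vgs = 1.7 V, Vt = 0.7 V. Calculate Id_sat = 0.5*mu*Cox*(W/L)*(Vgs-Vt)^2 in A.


Step 1: Overdrive voltage Vov = Vgs - Vt = 1.7 - 0.7 = 1.0 V
Step 2: W/L = 28/8 = 3.5
Step 3: Id = 0.5 * 805 * 1.890e-07 * 3.5 * 1.0^2
Step 4: Id = 2.66e-04 A

2.66e-04


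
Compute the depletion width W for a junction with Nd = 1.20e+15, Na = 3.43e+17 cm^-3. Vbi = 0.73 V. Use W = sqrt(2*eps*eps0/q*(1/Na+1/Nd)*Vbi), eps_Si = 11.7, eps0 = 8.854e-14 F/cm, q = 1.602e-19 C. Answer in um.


Step 1: 1/Na + 1/Nd = 1/3.43e+17 + 1/1.20e+15 = 8.36249e-16
Step 2: 2*eps*eps0/q = 2*11.7*8.854e-14/1.602e-19 = 1.293281e+07
Step 3: W^2 = 1.293281e+07 * 8.36249e-16 * 0.73 = 7.89499e-09
Step 4: W = sqrt(7.89499e-09) = 8.885e-05 cm = 0.8885 um

0.8885


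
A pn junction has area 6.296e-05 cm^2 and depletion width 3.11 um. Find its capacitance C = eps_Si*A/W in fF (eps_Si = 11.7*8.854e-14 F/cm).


Step 1: eps_Si = 11.7 * 8.854e-14 = 1.035918e-12 F/cm
Step 2: W in cm = 3.11 * 1e-4 = 3.11e-04 cm
Step 3: C = 1.035918e-12 * 6.296e-05 / 3.11e-04 = 2.097151e-13 F
Step 4: C = 209.72 fF

209.72


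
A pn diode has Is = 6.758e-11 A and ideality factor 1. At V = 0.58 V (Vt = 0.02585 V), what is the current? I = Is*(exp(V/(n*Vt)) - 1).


Step 1: V/(n*Vt) = 0.58/(1*0.02585) = 22.4371
Step 2: exp(22.4371) = 5.5502e+09
Step 3: I = 6.758e-11 * (5.5502e+09 - 1) = 3.75e-01 A

3.75e-01


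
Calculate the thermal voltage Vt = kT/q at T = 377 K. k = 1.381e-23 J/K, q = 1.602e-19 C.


Step 1: kT = 1.381e-23 * 377 = 5.20637e-21 J
Step 2: Vt = kT/q = 5.20637e-21 / 1.602e-19
Step 3: Vt = 0.0325 V

0.0325


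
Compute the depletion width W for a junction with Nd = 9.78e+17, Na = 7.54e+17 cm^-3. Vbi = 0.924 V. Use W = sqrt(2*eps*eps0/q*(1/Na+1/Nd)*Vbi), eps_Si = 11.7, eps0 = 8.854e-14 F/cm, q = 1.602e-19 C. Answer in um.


Step 1: 1/Na + 1/Nd = 1/7.54e+17 + 1/9.78e+17 = 2.34875e-18
Step 2: 2*eps*eps0/q = 2*11.7*8.854e-14/1.602e-19 = 1.293281e+07
Step 3: W^2 = 1.293281e+07 * 2.34875e-18 * 0.924 = 2.80674e-11
Step 4: W = sqrt(2.80674e-11) = 5.298e-06 cm = 0.05298 um

0.05298


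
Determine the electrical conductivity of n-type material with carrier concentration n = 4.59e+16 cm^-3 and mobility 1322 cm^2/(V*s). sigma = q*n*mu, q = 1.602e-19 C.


Step 1: sigma = q * n * mu
Step 2: sigma = 1.602e-19 * 4.59e+16 * 1322
Step 3: sigma = 9.721e+00 S/cm

9.721e+00
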